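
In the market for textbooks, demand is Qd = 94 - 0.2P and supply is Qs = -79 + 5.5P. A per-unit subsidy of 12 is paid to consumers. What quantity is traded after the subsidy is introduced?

Pre-subsidy: 94 - 0.2P = -79 + 5.5P gives P* = 1730/57, Q* = 5012/57.
With the rebate, buyers effectively pay Pb = Ps − 12, where Ps is the price sellers receive.
Demand in terms of Ps becomes Qd = 94 − 0.2(Ps − 12) = 96.4 - 0.2Ps. Setting this equal to supply: 96.4 - 0.2Ps = -79 + 5.5Ps, so Ps = 1754/57.
Buyers pay Pb = 1754/57 − 12 = 1070/57; Q' = -79 + 5.5·(1754/57) = 5144/57.

Q' = 5144/57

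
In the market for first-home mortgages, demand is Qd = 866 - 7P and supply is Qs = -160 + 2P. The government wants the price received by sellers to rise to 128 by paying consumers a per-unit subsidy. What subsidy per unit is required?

Required subsidy s = 18 per unit

At a seller price of 128, quantity supplied is -160 + 2·128 = 96.
Buyers absorb 96 only when they pay Pb with 866 − 7·Pb = 96, i.e. Pb = 110.
s = Ps − Pb = 128 − 110 = 18.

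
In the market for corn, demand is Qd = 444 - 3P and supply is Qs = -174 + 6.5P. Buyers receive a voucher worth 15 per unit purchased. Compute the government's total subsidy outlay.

Government cost = 79695/19

Pre-subsidy: 444 - 3P = -174 + 6.5P gives P* = 1236/19, Q* = 4728/19.
With the rebate, buyers effectively pay Pb = Ps − 15, where Ps is the price sellers receive.
Demand in terms of Ps becomes Qd = 444 − 3(Ps − 15) = 489 - 3Ps. Setting this equal to supply: 489 - 3Ps = -174 + 6.5Ps, so Ps = 1326/19.
Buyers pay Pb = 1326/19 − 15 = 1041/19; Q' = -174 + 6.5·(1326/19) = 5313/19.
Government outlay = subsidy × quantity = 15 × 5313/19 = 79695/19.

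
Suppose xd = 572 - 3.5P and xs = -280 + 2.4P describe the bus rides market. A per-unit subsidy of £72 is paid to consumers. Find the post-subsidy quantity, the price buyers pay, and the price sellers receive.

x' = 9976/59; buyers pay 6792/59; sellers receive 11040/59

Pre-subsidy: 572 - 3.5P = -280 + 2.4P gives P* = 8520/59, x* = 3928/59.
With the rebate, buyers effectively pay Pb = Ps − 72, where Ps is the price sellers receive.
Demand in terms of Ps becomes xd = 572 − 3.5(Ps − 72) = 824 - 3.5Ps. Setting this equal to supply: 824 - 3.5Ps = -280 + 2.4Ps, so Ps = 11040/59.
Buyers pay Pb = 11040/59 − 72 = 6792/59; x' = -280 + 2.4·(11040/59) = 9976/59.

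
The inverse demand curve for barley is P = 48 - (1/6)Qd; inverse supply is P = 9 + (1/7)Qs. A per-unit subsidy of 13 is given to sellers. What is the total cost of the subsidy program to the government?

Government cost = 2184

Pre-subsidy: 48 - (1/6)Q = 9 + (1/7)Q gives Q* = 126 and P* = 27.
With the subsidy, sellers receive Ps = Pb + 13 for each unit, where Pb is the price buyers pay.
On the curves, Pb = 48 - (1/6)Q and Ps = 9 + (1/7)Q; the wedge Ps − Pb = 13 gives 9 + (1/7)Q − (48 - (1/6)Q) = 13, so Q' = 168.
Then Pb = 48 − (1/6)·168 = 20 and Ps = 9 + (1/7)·168 = 33.
Government outlay = subsidy × quantity = 13 × 168 = 2184.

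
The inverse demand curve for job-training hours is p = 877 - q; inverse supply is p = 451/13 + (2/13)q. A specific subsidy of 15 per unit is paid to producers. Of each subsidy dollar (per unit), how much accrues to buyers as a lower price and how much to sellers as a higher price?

Pre-subsidy: 877 - q = 451/13 + (2/13)q gives q* = 730 and p* = 147.
With the subsidy, sellers receive ps = pb + 15 for each unit, where pb is the price buyers pay.
On the curves, pb = 877 - q and ps = 451/13 + (2/13)q; the wedge ps − pb = 15 gives 451/13 + (2/13)q − (877 - q) = 15, so q' = 743.
Then pb = 877 − 1·743 = 134 and ps = 451/13 + (2/13)·743 = 149.
Buyers' price falls by p* − pb = 147 − 134 = 13; sellers' price rises by ps − p* = 149 − 147 = 2.

Buyers gain 13 per unit; sellers gain 2 per unit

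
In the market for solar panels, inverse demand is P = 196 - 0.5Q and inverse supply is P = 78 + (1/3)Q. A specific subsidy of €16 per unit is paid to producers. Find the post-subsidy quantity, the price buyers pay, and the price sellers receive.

Pre-subsidy: 196 - 0.5Q = 78 + (1/3)Q gives Q* = 141.6 and P* = 125.2.
With the subsidy, sellers receive Ps = Pb + 16 for each unit, where Pb is the price buyers pay.
On the curves, Pb = 196 - 0.5Q and Ps = 78 + (1/3)Q; the wedge Ps − Pb = 16 gives 78 + (1/3)Q − (196 - 0.5Q) = 16, so Q' = 160.8.
Then Pb = 196 − 0.5·160.8 = 115.6 and Ps = 78 + (1/3)·160.8 = 131.6.

Q' = 160.8; buyers pay €115.6; sellers receive €131.6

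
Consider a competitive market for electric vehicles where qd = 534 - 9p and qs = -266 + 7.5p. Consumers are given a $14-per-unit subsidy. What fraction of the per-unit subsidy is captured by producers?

Pre-subsidy: 534 - 9p = -266 + 7.5p gives p* = 1600/33, q* = 1074/11.
With the rebate, buyers effectively pay pb = ps − 14, where ps is the price sellers receive.
Demand in terms of ps becomes qd = 534 − 9(ps − 14) = 660 - 9ps. Setting this equal to supply: 660 - 9ps = -266 + 7.5ps, so ps = 1852/33.
Buyers pay pb = 1852/33 − 14 = 1390/33; q' = -266 + 7.5·(1852/33) = 1704/11.
Buyers' price falls by p* − pb = 1600/33 − 1390/33 = 70/11; sellers' price rises by ps − p* = 1852/33 − 1600/33 = 84/11.
So producers capture (84/11)/14 = 6/11 of each unit of subsidy.

Producer share = 6/11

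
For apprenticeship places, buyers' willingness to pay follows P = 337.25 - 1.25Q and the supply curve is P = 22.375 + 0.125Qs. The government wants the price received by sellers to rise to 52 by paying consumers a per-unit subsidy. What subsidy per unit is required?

At a seller price of 52, quantity supplied is -179 + 8·52 = 237.
Buyers absorb 237 only when they pay Pb = 337.25 − 1.25·237 = 41.
s = Ps − Pb = 52 − 41 = 11.

Required subsidy s = 11 per unit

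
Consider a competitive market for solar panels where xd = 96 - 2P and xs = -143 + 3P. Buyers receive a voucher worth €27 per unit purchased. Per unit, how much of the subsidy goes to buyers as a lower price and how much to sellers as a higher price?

Pre-subsidy: 96 - 2P = -143 + 3P gives P* = 47.8, x* = 0.4.
With the rebate, buyers effectively pay Pb = Ps − 27, where Ps is the price sellers receive.
Demand in terms of Ps becomes xd = 96 − 2(Ps − 27) = 150 - 2Ps. Setting this equal to supply: 150 - 2Ps = -143 + 3Ps, so Ps = 58.6.
Buyers pay Pb = 58.6 − 27 = 31.6; x' = -143 + 3·58.6 = 32.8.
Buyers' price falls by P* − Pb = 47.8 − 31.6 = 16.2; sellers' price rises by Ps − P* = 58.6 − 47.8 = 10.8.

Buyers gain €16.2 per unit; sellers gain €10.8 per unit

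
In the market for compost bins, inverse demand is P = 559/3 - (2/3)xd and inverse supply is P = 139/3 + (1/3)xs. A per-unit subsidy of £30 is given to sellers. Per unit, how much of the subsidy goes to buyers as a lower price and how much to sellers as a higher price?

Pre-subsidy: 559/3 - (2/3)x = 139/3 + (1/3)x gives x* = 140 and P* = 93.
With the subsidy, sellers receive Ps = Pb + 30 for each unit, where Pb is the price buyers pay.
On the curves, Pb = 559/3 - (2/3)x and Ps = 139/3 + (1/3)x; the wedge Ps − Pb = 30 gives 139/3 + (1/3)x − (559/3 - (2/3)x) = 30, so x' = 170.
Then Pb = 559/3 − (2/3)·170 = 73 and Ps = 139/3 + (1/3)·170 = 103.
Buyers' price falls by P* − Pb = 93 − 73 = 20; sellers' price rises by Ps − P* = 103 − 93 = 10.

Buyers gain £20 per unit; sellers gain £10 per unit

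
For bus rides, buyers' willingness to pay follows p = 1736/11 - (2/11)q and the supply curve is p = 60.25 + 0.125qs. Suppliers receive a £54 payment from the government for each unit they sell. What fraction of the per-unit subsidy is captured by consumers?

Pre-subsidy: 1736/11 - (2/11)q = 60.25 + 0.125q gives q* = 318 and p* = 100.
With the subsidy, sellers receive ps = pb + 54 for each unit, where pb is the price buyers pay.
On the curves, pb = 1736/11 - (2/11)q and ps = 60.25 + 0.125q; the wedge ps − pb = 54 gives 60.25 + 0.125q − (1736/11 - (2/11)q) = 54, so q' = 494.
Then pb = 1736/11 − (2/11)·494 = 68 and ps = 60.25 + 0.125·494 = 122.
Buyers' price falls by p* − pb = 100 − 68 = 32; sellers' price rises by ps − p* = 122 − 100 = 22.
So consumers capture 32/54 = 16/27 of each unit of subsidy.

Consumer share = 16/27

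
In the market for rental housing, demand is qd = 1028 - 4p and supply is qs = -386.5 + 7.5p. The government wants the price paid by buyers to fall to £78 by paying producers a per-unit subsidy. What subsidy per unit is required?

Required subsidy s = £69 per unit

At a buyer price of 78, quantity demanded is 1028 − 4·78 = 716.
Sellers supply 716 only when they receive ps with -386.5 + 7.5·ps = 716, i.e. ps = 147.
s = ps − pb = 147 − 78 = 69.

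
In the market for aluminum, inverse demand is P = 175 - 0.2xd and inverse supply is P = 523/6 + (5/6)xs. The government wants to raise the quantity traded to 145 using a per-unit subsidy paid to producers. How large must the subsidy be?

Required subsidy s = 62 per unit

At x = 145, from the demand curve buyers pay Pb = 175 − 0.2·145 = 146; from the supply curve sellers need Ps = 523/6 + (5/6)·145 = 208.
The subsidy must fill the gap: s = Ps − Pb = 208 − 146 = 62.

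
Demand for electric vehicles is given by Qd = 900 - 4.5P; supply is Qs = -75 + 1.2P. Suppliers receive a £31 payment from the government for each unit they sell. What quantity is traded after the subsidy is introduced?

Pre-subsidy: 900 - 4.5P = -75 + 1.2P gives P* = 3250/19, Q* = 2475/19.
With the subsidy, sellers receive Ps = Pb + 31 for each unit, where Pb is the price buyers pay.
Supply in terms of Pb becomes Qs = -75 + 1.2(Pb + 31) = -37.8 + 1.2Pb. Setting this equal to demand: 900 - 4.5Pb = -37.8 + 1.2Pb, so Pb = 3126/19.
Sellers receive Ps = 3126/19 + 31 = 3715/19; Q' = 900 − 4.5·(3126/19) = 3033/19.

Q' = 3033/19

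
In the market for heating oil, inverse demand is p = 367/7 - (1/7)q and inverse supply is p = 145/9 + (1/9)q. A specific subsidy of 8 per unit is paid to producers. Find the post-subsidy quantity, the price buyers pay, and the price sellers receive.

Pre-subsidy: 367/7 - (1/7)q = 145/9 + (1/9)q gives q* = 143 and p* = 32.
With the subsidy, sellers receive ps = pb + 8 for each unit, where pb is the price buyers pay.
On the curves, pb = 367/7 - (1/7)q and ps = 145/9 + (1/9)q; the wedge ps − pb = 8 gives 145/9 + (1/9)q − (367/7 - (1/7)q) = 8, so q' = 174.5.
Then pb = 367/7 − (1/7)·174.5 = 27.5 and ps = 145/9 + (1/9)·174.5 = 35.5.

q' = 174.5; buyers pay 27.5; sellers receive 35.5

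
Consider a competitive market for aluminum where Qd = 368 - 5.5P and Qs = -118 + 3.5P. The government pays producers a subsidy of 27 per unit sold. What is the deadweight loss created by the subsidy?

Deadweight loss = 779.625

Pre-subsidy: 368 - 5.5P = -118 + 3.5P gives P* = 54, Q* = 71.
With the subsidy, sellers receive Ps = Pb + 27 for each unit, where Pb is the price buyers pay.
Supply in terms of Pb becomes Qs = -118 + 3.5(Pb + 27) = -23.5 + 3.5Pb. Setting this equal to demand: 368 - 5.5Pb = -23.5 + 3.5Pb, so Pb = 43.5.
Sellers receive Ps = 43.5 + 27 = 70.5; Q' = 368 − 5.5·43.5 = 128.75.
The subsidy expands output by 128.75 − 71 = 57.75 past the efficient level; on those units the gap between marginal cost and willingness to pay runs from 0 up to 27.
DWL = ½ × 27 × 57.75 = 779.625.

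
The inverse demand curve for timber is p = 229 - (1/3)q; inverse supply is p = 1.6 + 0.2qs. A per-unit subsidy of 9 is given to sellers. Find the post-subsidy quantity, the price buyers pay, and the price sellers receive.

Pre-subsidy: 229 - (1/3)q = 1.6 + 0.2q gives q* = 426.375 and p* = 86.875.
With the subsidy, sellers receive ps = pb + 9 for each unit, where pb is the price buyers pay.
On the curves, pb = 229 - (1/3)q and ps = 1.6 + 0.2q; the wedge ps − pb = 9 gives 1.6 + 0.2q − (229 - (1/3)q) = 9, so q' = 443.25.
Then pb = 229 − (1/3)·443.25 = 81.25 and ps = 1.6 + 0.2·443.25 = 90.25.

q' = 443.25; buyers pay 81.25; sellers receive 90.25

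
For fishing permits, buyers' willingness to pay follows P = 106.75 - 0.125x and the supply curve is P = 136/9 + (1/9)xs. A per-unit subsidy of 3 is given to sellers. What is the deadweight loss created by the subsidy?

Deadweight loss = 324/17

Pre-subsidy: 106.75 - 0.125x = 136/9 + (1/9)x gives x* = 6598/17 and P* = 990/17.
With the subsidy, sellers receive Ps = Pb + 3 for each unit, where Pb is the price buyers pay.
On the curves, Pb = 106.75 - 0.125x and Ps = 136/9 + (1/9)x; the wedge Ps − Pb = 3 gives 136/9 + (1/9)x − (106.75 - 0.125x) = 3, so x' = 6814/17.
Then Pb = 106.75 − 0.125·(6814/17) = 963/17 and Ps = 136/9 + (1/9)·(6814/17) = 1014/17.
The subsidy expands output by 6814/17 − 6598/17 = 216/17 past the efficient level; on those units the gap between marginal cost and willingness to pay runs from 0 up to 3.
DWL = ½ × 3 × 216/17 = 324/17.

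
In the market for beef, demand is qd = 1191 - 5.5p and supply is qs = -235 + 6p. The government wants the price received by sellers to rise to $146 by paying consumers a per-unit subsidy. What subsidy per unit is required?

At a seller price of 146, quantity supplied is -235 + 6·146 = 641.
Buyers absorb 641 only when they pay pb with 1191 − 5.5·pb = 641, i.e. pb = 100.
s = ps − pb = 146 − 100 = 46.

Required subsidy s = $46 per unit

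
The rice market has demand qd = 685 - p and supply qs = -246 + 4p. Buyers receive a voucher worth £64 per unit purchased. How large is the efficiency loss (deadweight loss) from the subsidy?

Pre-subsidy: 685 - p = -246 + 4p gives p* = 186.2, q* = 498.8.
With the rebate, buyers effectively pay pb = ps − 64, where ps is the price sellers receive.
Demand in terms of ps becomes qd = 685 − 1(ps − 64) = 749 - ps. Setting this equal to supply: 749 - ps = -246 + 4ps, so ps = 199.
Buyers pay pb = 199 − 64 = 135; q' = -246 + 4·199 = 550.
The subsidy expands output by 550 − 498.8 = 51.2 past the efficient level; on those units the gap between marginal cost and willingness to pay runs from 0 up to 64.
DWL = ½ × 64 × 51.2 = 1638.4.

Deadweight loss = £1638.4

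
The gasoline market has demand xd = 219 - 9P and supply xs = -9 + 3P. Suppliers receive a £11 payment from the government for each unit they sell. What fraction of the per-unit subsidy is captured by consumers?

Consumer share = 0.25

Pre-subsidy: 219 - 9P = -9 + 3P gives P* = 19, x* = 48.
With the subsidy, sellers receive Ps = Pb + 11 for each unit, where Pb is the price buyers pay.
Supply in terms of Pb becomes xs = -9 + 3(Pb + 11) = 24 + 3Pb. Setting this equal to demand: 219 - 9Pb = 24 + 3Pb, so Pb = 16.25.
Sellers receive Ps = 16.25 + 11 = 27.25; x' = 219 − 9·16.25 = 72.75.
Buyers' price falls by P* − Pb = 19 − 16.25 = 2.75; sellers' price rises by Ps − P* = 27.25 − 19 = 8.25.
So consumers capture 2.75/11 = 0.25 of each unit of subsidy.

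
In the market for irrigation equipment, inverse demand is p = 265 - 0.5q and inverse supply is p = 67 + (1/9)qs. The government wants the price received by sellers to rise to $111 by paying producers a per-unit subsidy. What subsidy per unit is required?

At a seller price of 111, quantity supplied is -603 + 9·111 = 396.
Buyers absorb 396 only when they pay pb = 265 − 0.5·396 = 67.
s = ps − pb = 111 − 67 = 44.

Required subsidy s = $44 per unit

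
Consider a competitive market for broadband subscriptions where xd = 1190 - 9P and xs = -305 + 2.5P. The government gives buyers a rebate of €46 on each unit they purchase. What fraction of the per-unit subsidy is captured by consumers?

Consumer share = 5/23

Pre-subsidy: 1190 - 9P = -305 + 2.5P gives P* = 130, x* = 20.
With the rebate, buyers effectively pay Pb = Ps − 46, where Ps is the price sellers receive.
Demand in terms of Ps becomes xd = 1190 − 9(Ps − 46) = 1604 - 9Ps. Setting this equal to supply: 1604 - 9Ps = -305 + 2.5Ps, so Ps = 166.
Buyers pay Pb = 166 − 46 = 120; x' = -305 + 2.5·166 = 110.
Buyers' price falls by P* − Pb = 130 − 120 = 10; sellers' price rises by Ps − P* = 166 − 130 = 36.
So consumers capture 10/46 = 5/23 of each unit of subsidy.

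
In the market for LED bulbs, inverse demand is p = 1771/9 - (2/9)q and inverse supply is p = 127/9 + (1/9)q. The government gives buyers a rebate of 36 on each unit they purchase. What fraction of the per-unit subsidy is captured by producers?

Pre-subsidy: 1771/9 - (2/9)q = 127/9 + (1/9)q gives q* = 548 and p* = 75.
With the rebate, buyers effectively pay pb = ps − 36, where ps is the price sellers receive.
On the curves, pb = 1771/9 - (2/9)q and ps = 127/9 + (1/9)q; the wedge ps − pb = 36 gives 127/9 + (1/9)q − (1771/9 - (2/9)q) = 36, so q' = 656.
Then pb = 1771/9 − (2/9)·656 = 51 and ps = 127/9 + (1/9)·656 = 87.
Buyers' price falls by p* − pb = 75 − 51 = 24; sellers' price rises by ps − p* = 87 − 75 = 12.
So producers capture 12/36 = 1/3 of each unit of subsidy.

Producer share = 1/3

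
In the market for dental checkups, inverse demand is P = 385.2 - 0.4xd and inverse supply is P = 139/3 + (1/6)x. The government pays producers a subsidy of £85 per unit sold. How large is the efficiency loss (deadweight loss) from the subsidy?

Pre-subsidy: 385.2 - 0.4x = 139/3 + (1/6)x gives x* = 598 and P* = 146.
With the subsidy, sellers receive Ps = Pb + 85 for each unit, where Pb is the price buyers pay.
On the curves, Pb = 385.2 - 0.4x and Ps = 139/3 + (1/6)x; the wedge Ps − Pb = 85 gives 139/3 + (1/6)x − (385.2 - 0.4x) = 85, so x' = 748.
Then Pb = 385.2 − 0.4·748 = 86 and Ps = 139/3 + (1/6)·748 = 171.
The subsidy expands output by 748 − 598 = 150 past the efficient level; on those units the gap between marginal cost and willingness to pay runs from 0 up to 85.
DWL = ½ × 85 × 150 = 6375.

Deadweight loss = £6375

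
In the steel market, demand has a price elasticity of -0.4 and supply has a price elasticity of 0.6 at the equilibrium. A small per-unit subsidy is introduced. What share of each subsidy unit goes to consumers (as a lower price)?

Consumer share = 0.6

For a small subsidy around the equilibrium, the benefit split depends on the relative slopes, which at a point are proportional to the elasticities.
Buyer share = εs/(εs + |εd|) = 0.6/(0.6 + 0.4) = 0.6; seller share = |εd|/(εs + |εd|) = 0.4.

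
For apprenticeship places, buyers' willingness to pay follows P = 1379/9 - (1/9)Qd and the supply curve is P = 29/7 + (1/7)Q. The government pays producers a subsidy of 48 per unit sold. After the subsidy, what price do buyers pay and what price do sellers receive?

Pre-subsidy: 1379/9 - (1/9)Q = 29/7 + (1/7)Q gives Q* = 587 and P* = 88.
With the subsidy, sellers receive Ps = Pb + 48 for each unit, where Pb is the price buyers pay.
On the curves, Pb = 1379/9 - (1/9)Q and Ps = 29/7 + (1/7)Q; the wedge Ps − Pb = 48 gives 29/7 + (1/7)Q − (1379/9 - (1/9)Q) = 48, so Q' = 776.
Then Pb = 1379/9 − (1/9)·776 = 67 and Ps = 29/7 + (1/7)·776 = 115.

Buyers pay 67; sellers receive 115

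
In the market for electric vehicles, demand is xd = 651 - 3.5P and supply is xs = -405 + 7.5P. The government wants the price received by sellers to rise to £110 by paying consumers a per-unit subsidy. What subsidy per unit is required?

At a seller price of 110, quantity supplied is -405 + 7.5·110 = 420.
Buyers absorb 420 only when they pay Pb with 651 − 3.5·Pb = 420, i.e. Pb = 66.
s = Ps − Pb = 110 − 66 = 44.

Required subsidy s = £44 per unit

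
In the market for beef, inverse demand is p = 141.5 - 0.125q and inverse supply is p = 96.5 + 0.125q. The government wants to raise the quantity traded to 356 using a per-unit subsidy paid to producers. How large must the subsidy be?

At q = 356, from the demand curve buyers pay pb = 141.5 − 0.125·356 = 97; from the supply curve sellers need ps = 96.5 + 0.125·356 = 141.
The subsidy must fill the gap: s = ps − pb = 141 − 97 = 44.

Required subsidy s = 44 per unit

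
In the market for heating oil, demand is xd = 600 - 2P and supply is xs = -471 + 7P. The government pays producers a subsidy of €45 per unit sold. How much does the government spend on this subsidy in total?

Government cost = €19440

Pre-subsidy: 600 - 2P = -471 + 7P gives P* = 119, x* = 362.
With the subsidy, sellers receive Ps = Pb + 45 for each unit, where Pb is the price buyers pay.
Supply in terms of Pb becomes xs = -471 + 7(Pb + 45) = -156 + 7Pb. Setting this equal to demand: 600 - 2Pb = -156 + 7Pb, so Pb = 84.
Sellers receive Ps = 84 + 45 = 129; x' = 600 − 2·84 = 432.
Government outlay = subsidy × quantity = 45 × 432 = 19440.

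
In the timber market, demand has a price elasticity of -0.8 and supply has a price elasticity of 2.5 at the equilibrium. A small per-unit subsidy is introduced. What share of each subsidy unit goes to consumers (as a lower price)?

For a small subsidy around the equilibrium, the benefit split depends on the relative slopes, which at a point are proportional to the elasticities.
Buyer share = εs/(εs + |εd|) = 2.5/(2.5 + 0.8) = 25/33; seller share = |εd|/(εs + |εd|) = 8/33.

Consumer share = 25/33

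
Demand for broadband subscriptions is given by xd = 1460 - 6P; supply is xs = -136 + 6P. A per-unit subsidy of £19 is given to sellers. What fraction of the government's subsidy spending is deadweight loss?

DWL / government spending = 57/1438

Pre-subsidy: 1460 - 6P = -136 + 6P gives P* = 133, x* = 662.
With the subsidy, sellers receive Ps = Pb + 19 for each unit, where Pb is the price buyers pay.
Supply in terms of Pb becomes xs = -136 + 6(Pb + 19) = -22 + 6Pb. Setting this equal to demand: 1460 - 6Pb = -22 + 6Pb, so Pb = 123.5.
Sellers receive Ps = 123.5 + 19 = 142.5; x' = 1460 − 6·123.5 = 719.
ΔCS = ½(662 + 719)(133 − 123.5) = 6559.75; ΔPS = ½(662 + 719)(142.5 − 133) = 6559.75.
Government spending = 19 × 719 = 13661.
DWL = ½ × 19 × (719 − 662) = 541.5; fraction = 541.5 / 13661 = 57/1438.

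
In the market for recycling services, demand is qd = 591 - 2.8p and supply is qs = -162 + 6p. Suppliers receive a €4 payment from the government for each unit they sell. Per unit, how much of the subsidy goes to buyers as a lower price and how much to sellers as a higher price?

Pre-subsidy: 591 - 2.8p = -162 + 6p gives p* = 3765/44, q* = 7731/22.
With the subsidy, sellers receive ps = pb + 4 for each unit, where pb is the price buyers pay.
Supply in terms of pb becomes qs = -162 + 6(pb + 4) = -138 + 6pb. Setting this equal to demand: 591 - 2.8pb = -138 + 6pb, so pb = 3645/44.
Sellers receive ps = 3645/44 + 4 = 3821/44; q' = 591 − 2.8·(3645/44) = 7899/22.
Buyers' price falls by p* − pb = 3765/44 − 3645/44 = 30/11; sellers' price rises by ps − p* = 3821/44 − 3765/44 = 14/11.

Buyers gain 30/11 per unit; sellers gain 14/11 per unit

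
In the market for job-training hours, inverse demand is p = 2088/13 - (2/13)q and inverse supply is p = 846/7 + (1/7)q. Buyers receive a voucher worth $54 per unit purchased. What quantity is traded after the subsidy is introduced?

Pre-subsidy: 2088/13 - (2/13)q = 846/7 + (1/7)q gives q* = 134 and p* = 140.
With the rebate, buyers effectively pay pb = ps − 54, where ps is the price sellers receive.
On the curves, pb = 2088/13 - (2/13)q and ps = 846/7 + (1/7)q; the wedge ps − pb = 54 gives 846/7 + (1/7)q − (2088/13 - (2/13)q) = 54, so q' = 316.
Then pb = 2088/13 − (2/13)·316 = 112 and ps = 846/7 + (1/7)·316 = 166.

q' = 316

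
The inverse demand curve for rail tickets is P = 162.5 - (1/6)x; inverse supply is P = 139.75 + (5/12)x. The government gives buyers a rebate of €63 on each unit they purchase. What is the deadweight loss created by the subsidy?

Deadweight loss = €3402

Pre-subsidy: 162.5 - (1/6)x = 139.75 + (5/12)x gives x* = 39 and P* = 156.
With the rebate, buyers effectively pay Pb = Ps − 63, where Ps is the price sellers receive.
On the curves, Pb = 162.5 - (1/6)x and Ps = 139.75 + (5/12)x; the wedge Ps − Pb = 63 gives 139.75 + (5/12)x − (162.5 - (1/6)x) = 63, so x' = 147.
Then Pb = 162.5 − (1/6)·147 = 138 and Ps = 139.75 + (5/12)·147 = 201.
The subsidy expands output by 147 − 39 = 108 past the efficient level; on those units the gap between marginal cost and willingness to pay runs from 0 up to 63.
DWL = ½ × 63 × 108 = 3402.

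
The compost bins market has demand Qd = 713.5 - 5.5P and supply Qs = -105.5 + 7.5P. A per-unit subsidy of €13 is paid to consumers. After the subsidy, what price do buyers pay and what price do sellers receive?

Buyers pay €55.5; sellers receive €68.5

Pre-subsidy: 713.5 - 5.5P = -105.5 + 7.5P gives P* = 63, Q* = 367.
With the rebate, buyers effectively pay Pb = Ps − 13, where Ps is the price sellers receive.
Demand in terms of Ps becomes Qd = 713.5 − 5.5(Ps − 13) = 785 - 5.5Ps. Setting this equal to supply: 785 - 5.5Ps = -105.5 + 7.5Ps, so Ps = 68.5.
Buyers pay Pb = 68.5 − 13 = 55.5; Q' = -105.5 + 7.5·68.5 = 408.25.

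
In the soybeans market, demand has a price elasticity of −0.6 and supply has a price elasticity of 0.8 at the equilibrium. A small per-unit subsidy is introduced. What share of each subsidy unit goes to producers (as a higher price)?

Producer share = 3/7

For a small subsidy around the equilibrium, the benefit split depends on the relative slopes, which at a point are proportional to the elasticities.
Buyer share = εs/(εs + |εd|) = 0.8/(0.8 + 0.6) = 4/7; seller share = |εd|/(εs + |εd|) = 3/7.
So producers capture 3/7 of the subsidy.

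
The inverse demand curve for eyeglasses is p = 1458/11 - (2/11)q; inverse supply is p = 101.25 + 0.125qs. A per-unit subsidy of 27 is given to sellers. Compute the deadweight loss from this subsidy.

Pre-subsidy: 1458/11 - (2/11)q = 101.25 + 0.125q gives q* = 102 and p* = 114.
With the subsidy, sellers receive ps = pb + 27 for each unit, where pb is the price buyers pay.
On the curves, pb = 1458/11 - (2/11)q and ps = 101.25 + 0.125q; the wedge ps − pb = 27 gives 101.25 + 0.125q − (1458/11 - (2/11)q) = 27, so q' = 190.
Then pb = 1458/11 − (2/11)·190 = 98 and ps = 101.25 + 0.125·190 = 125.
The subsidy expands output by 190 − 102 = 88 past the efficient level; on those units the gap between marginal cost and willingness to pay runs from 0 up to 27.
DWL = ½ × 27 × 88 = 1188.

Deadweight loss = 1188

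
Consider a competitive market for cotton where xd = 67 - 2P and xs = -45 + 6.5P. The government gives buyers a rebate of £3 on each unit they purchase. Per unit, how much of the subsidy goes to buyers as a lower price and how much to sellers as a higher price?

Buyers gain 39/17 per unit; sellers gain 12/17 per unit

Pre-subsidy: 67 - 2P = -45 + 6.5P gives P* = 224/17, x* = 691/17.
With the rebate, buyers effectively pay Pb = Ps − 3, where Ps is the price sellers receive.
Demand in terms of Ps becomes xd = 67 − 2(Ps − 3) = 73 - 2Ps. Setting this equal to supply: 73 - 2Ps = -45 + 6.5Ps, so Ps = 236/17.
Buyers pay Pb = 236/17 − 3 = 185/17; x' = -45 + 6.5·(236/17) = 769/17.
Buyers' price falls by P* − Pb = 224/17 − 185/17 = 39/17; sellers' price rises by Ps − P* = 236/17 − 224/17 = 12/17.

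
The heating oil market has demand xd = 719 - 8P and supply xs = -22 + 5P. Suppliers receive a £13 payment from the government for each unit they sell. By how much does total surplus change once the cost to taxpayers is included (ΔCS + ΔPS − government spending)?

Net change in total surplus = -£260

Pre-subsidy: 719 - 8P = -22 + 5P gives P* = 57, x* = 263.
With the subsidy, sellers receive Ps = Pb + 13 for each unit, where Pb is the price buyers pay.
Supply in terms of Pb becomes xs = -22 + 5(Pb + 13) = 43 + 5Pb. Setting this equal to demand: 719 - 8Pb = 43 + 5Pb, so Pb = 52.
Sellers receive Ps = 52 + 13 = 65; x' = 719 − 8·52 = 303.
ΔCS = ½(263 + 303)(57 − 52) = 1415; ΔPS = ½(263 + 303)(65 − 57) = 2264.
Government spending = 13 × 303 = 3939.
Net change = 1415 + 2264 − 3939 = -260. The loss equals the DWL triangle ½·13·40.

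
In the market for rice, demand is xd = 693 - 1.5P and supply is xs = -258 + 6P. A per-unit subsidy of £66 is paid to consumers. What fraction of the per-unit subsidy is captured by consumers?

Consumer share = 0.8

Pre-subsidy: 693 - 1.5P = -258 + 6P gives P* = 126.8, x* = 502.8.
With the rebate, buyers effectively pay Pb = Ps − 66, where Ps is the price sellers receive.
Demand in terms of Ps becomes xd = 693 − 1.5(Ps − 66) = 792 - 1.5Ps. Setting this equal to supply: 792 - 1.5Ps = -258 + 6Ps, so Ps = 140.
Buyers pay Pb = 140 − 66 = 74; x' = -258 + 6·140 = 582.
Buyers' price falls by P* − Pb = 126.8 − 74 = 52.8; sellers' price rises by Ps − P* = 140 − 126.8 = 13.2.
So consumers capture 52.8/66 = 0.8 of each unit of subsidy.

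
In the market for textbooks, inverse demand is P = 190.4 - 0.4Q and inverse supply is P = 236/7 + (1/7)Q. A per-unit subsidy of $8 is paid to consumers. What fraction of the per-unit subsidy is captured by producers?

Pre-subsidy: 190.4 - 0.4Q = 236/7 + (1/7)Q gives Q* = 5484/19 and P* = 1424/19.
With the rebate, buyers effectively pay Pb = Ps − 8, where Ps is the price sellers receive.
On the curves, Pb = 190.4 - 0.4Q and Ps = 236/7 + (1/7)Q; the wedge Ps − Pb = 8 gives 236/7 + (1/7)Q − (190.4 - 0.4Q) = 8, so Q' = 5764/19.
Then Pb = 190.4 − 0.4·(5764/19) = 1312/19 and Ps = 236/7 + (1/7)·(5764/19) = 1464/19.
Buyers' price falls by P* − Pb = 1424/19 − 1312/19 = 112/19; sellers' price rises by Ps − P* = 1464/19 − 1424/19 = 40/19.
So producers capture (40/19)/8 = 5/19 of each unit of subsidy.

Producer share = 5/19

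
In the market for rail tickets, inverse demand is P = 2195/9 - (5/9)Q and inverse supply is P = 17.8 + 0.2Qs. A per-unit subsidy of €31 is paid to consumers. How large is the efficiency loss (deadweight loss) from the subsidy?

Pre-subsidy: 2195/9 - (5/9)Q = 17.8 + 0.2Q gives Q* = 5087/17 and P* = 1320/17.
With the rebate, buyers effectively pay Pb = Ps − 31, where Ps is the price sellers receive.
On the curves, Pb = 2195/9 - (5/9)Q and Ps = 17.8 + 0.2Q; the wedge Ps − Pb = 31 gives 17.8 + 0.2Q − (2195/9 - (5/9)Q) = 31, so Q' = 11569/34.
Then Pb = 2195/9 − (5/9)·(11569/34) = 1865/34 and Ps = 17.8 + 0.2·(11569/34) = 2919/34.
The subsidy expands output by 11569/34 − 5087/17 = 1395/34 past the efficient level; on those units the gap between marginal cost and willingness to pay runs from 0 up to 31.
DWL = ½ × 31 × 1395/34 = 43245/68.

Deadweight loss = 43245/68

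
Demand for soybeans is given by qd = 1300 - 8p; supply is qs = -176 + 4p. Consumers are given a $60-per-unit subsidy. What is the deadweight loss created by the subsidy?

Pre-subsidy: 1300 - 8p = -176 + 4p gives p* = 123, q* = 316.
With the rebate, buyers effectively pay pb = ps − 60, where ps is the price sellers receive.
Demand in terms of ps becomes qd = 1300 − 8(ps − 60) = 1780 - 8ps. Setting this equal to supply: 1780 - 8ps = -176 + 4ps, so ps = 163.
Buyers pay pb = 163 − 60 = 103; q' = -176 + 4·163 = 476.
The subsidy expands output by 476 − 316 = 160 past the efficient level; on those units the gap between marginal cost and willingness to pay runs from 0 up to 60.
DWL = ½ × 60 × 160 = 4800.

Deadweight loss = $4800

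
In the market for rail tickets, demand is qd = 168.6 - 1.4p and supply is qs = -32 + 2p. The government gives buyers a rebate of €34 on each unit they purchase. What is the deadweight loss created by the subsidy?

Pre-subsidy: 168.6 - 1.4p = -32 + 2p gives p* = 59, q* = 86.
With the rebate, buyers effectively pay pb = ps − 34, where ps is the price sellers receive.
Demand in terms of ps becomes qd = 168.6 − 1.4(ps − 34) = 216.2 - 1.4ps. Setting this equal to supply: 216.2 - 1.4ps = -32 + 2ps, so ps = 73.
Buyers pay pb = 73 − 34 = 39; q' = -32 + 2·73 = 114.
The subsidy expands output by 114 − 86 = 28 past the efficient level; on those units the gap between marginal cost and willingness to pay runs from 0 up to 34.
DWL = ½ × 34 × 28 = 476.

Deadweight loss = €476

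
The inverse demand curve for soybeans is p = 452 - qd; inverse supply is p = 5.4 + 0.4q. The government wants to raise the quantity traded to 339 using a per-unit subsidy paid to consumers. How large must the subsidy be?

Required subsidy s = 28 per unit

At q = 339, from the demand curve buyers pay pb = 452 − 1·339 = 113; from the supply curve sellers need ps = 5.4 + 0.4·339 = 141.
The subsidy must fill the gap: s = ps − pb = 141 − 113 = 28.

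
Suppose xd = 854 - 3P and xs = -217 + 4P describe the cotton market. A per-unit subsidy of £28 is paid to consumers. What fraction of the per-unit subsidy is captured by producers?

Pre-subsidy: 854 - 3P = -217 + 4P gives P* = 153, x* = 395.
With the rebate, buyers effectively pay Pb = Ps − 28, where Ps is the price sellers receive.
Demand in terms of Ps becomes xd = 854 − 3(Ps − 28) = 938 - 3Ps. Setting this equal to supply: 938 - 3Ps = -217 + 4Ps, so Ps = 165.
Buyers pay Pb = 165 − 28 = 137; x' = -217 + 4·165 = 443.
Buyers' price falls by P* − Pb = 153 − 137 = 16; sellers' price rises by Ps − P* = 165 − 153 = 12.
So producers capture 12/28 = 3/7 of each unit of subsidy.

Producer share = 3/7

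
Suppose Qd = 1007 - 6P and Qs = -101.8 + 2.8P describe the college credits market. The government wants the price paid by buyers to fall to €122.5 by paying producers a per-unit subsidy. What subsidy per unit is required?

Required subsidy s = €11 per unit

At a buyer price of 122.5, quantity demanded is 1007 − 6·122.5 = 272.
Sellers supply 272 only when they receive Ps with -101.8 + 2.8·Ps = 272, i.e. Ps = 133.5.
s = Ps − Pb = 133.5 − 122.5 = 11.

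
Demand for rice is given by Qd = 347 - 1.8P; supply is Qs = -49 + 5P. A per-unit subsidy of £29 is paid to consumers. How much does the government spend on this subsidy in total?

Pre-subsidy: 347 - 1.8P = -49 + 5P gives P* = 990/17, Q* = 4117/17.
With the rebate, buyers effectively pay Pb = Ps − 29, where Ps is the price sellers receive.
Demand in terms of Ps becomes Qd = 347 − 1.8(Ps − 29) = 399.2 - 1.8Ps. Setting this equal to supply: 399.2 - 1.8Ps = -49 + 5Ps, so Ps = 2241/34.
Buyers pay Pb = 2241/34 − 29 = 1255/34; Q' = -49 + 5·(2241/34) = 9539/34.
Government outlay = subsidy × quantity = 29 × 9539/34 = 276631/34.

Government cost = 276631/34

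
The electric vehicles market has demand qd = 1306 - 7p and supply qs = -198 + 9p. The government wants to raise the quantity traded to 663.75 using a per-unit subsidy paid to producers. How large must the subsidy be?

Required subsidy s = 4 per unit

At q = 663.75, invert demand for the buyer price: pb = (1306 − 663.75)/7 = 91.75; invert supply for the seller price: ps = (663.75 − (-198))/9 = 95.75.
The subsidy must fill the gap: s = ps − pb = 95.75 − 91.75 = 4.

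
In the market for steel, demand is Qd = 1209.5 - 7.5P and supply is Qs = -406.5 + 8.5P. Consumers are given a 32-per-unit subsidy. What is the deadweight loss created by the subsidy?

Pre-subsidy: 1209.5 - 7.5P = -406.5 + 8.5P gives P* = 101, Q* = 452.
With the rebate, buyers effectively pay Pb = Ps − 32, where Ps is the price sellers receive.
Demand in terms of Ps becomes Qd = 1209.5 − 7.5(Ps − 32) = 1449.5 - 7.5Ps. Setting this equal to supply: 1449.5 - 7.5Ps = -406.5 + 8.5Ps, so Ps = 116.
Buyers pay Pb = 116 − 32 = 84; Q' = -406.5 + 8.5·116 = 579.5.
The subsidy expands output by 579.5 − 452 = 127.5 past the efficient level; on those units the gap between marginal cost and willingness to pay runs from 0 up to 32.
DWL = ½ × 32 × 127.5 = 2040.

Deadweight loss = 2040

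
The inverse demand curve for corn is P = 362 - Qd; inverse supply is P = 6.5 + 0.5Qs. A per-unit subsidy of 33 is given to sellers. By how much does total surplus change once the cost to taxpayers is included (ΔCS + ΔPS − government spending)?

Net change in total surplus = -363

Pre-subsidy: 362 - Q = 6.5 + 0.5Q gives Q* = 237 and P* = 125.
With the subsidy, sellers receive Ps = Pb + 33 for each unit, where Pb is the price buyers pay.
On the curves, Pb = 362 - Q and Ps = 6.5 + 0.5Q; the wedge Ps − Pb = 33 gives 6.5 + 0.5Q − (362 - Q) = 33, so Q' = 259.
Then Pb = 362 − 1·259 = 103 and Ps = 6.5 + 0.5·259 = 136.
ΔCS = ½(237 + 259)(125 − 103) = 5456; ΔPS = ½(237 + 259)(136 − 125) = 2728.
Government spending = 33 × 259 = 8547.
Net change = 5456 + 2728 − 8547 = -363. The loss equals the DWL triangle ½·33·22.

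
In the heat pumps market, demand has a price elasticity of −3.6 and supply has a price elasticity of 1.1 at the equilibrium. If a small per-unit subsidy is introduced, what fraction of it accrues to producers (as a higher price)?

Producer share = 36/47

For a small subsidy around the equilibrium, the benefit split depends on the relative slopes, which at a point are proportional to the elasticities.
Buyer share = εs/(εs + |εd|) = 1.1/(1.1 + 3.6) = 11/47; seller share = |εd|/(εs + |εd|) = 36/47.
So producers capture 36/47 of the subsidy.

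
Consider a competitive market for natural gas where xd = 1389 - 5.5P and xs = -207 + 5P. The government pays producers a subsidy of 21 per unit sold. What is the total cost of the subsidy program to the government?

Pre-subsidy: 1389 - 5.5P = -207 + 5P gives P* = 152, x* = 553.
With the subsidy, sellers receive Ps = Pb + 21 for each unit, where Pb is the price buyers pay.
Supply in terms of Pb becomes xs = -207 + 5(Pb + 21) = -102 + 5Pb. Setting this equal to demand: 1389 - 5.5Pb = -102 + 5Pb, so Pb = 142.
Sellers receive Ps = 142 + 21 = 163; x' = 1389 − 5.5·142 = 608.
Government outlay = subsidy × quantity = 21 × 608 = 12768.

Government cost = 12768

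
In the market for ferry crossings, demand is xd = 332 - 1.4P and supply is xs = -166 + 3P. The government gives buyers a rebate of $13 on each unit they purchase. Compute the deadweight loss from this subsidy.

Deadweight loss = 3549/44

Pre-subsidy: 332 - 1.4P = -166 + 3P gives P* = 1245/11, x* = 1909/11.
With the rebate, buyers effectively pay Pb = Ps − 13, where Ps is the price sellers receive.
Demand in terms of Ps becomes xd = 332 − 1.4(Ps − 13) = 350.2 - 1.4Ps. Setting this equal to supply: 350.2 - 1.4Ps = -166 + 3Ps, so Ps = 2581/22.
Buyers pay Pb = 2581/22 − 13 = 2295/22; x' = -166 + 3·(2581/22) = 4091/22.
The subsidy expands output by 4091/22 − 1909/11 = 273/22 past the efficient level; on those units the gap between marginal cost and willingness to pay runs from 0 up to 13.
DWL = ½ × 13 × 273/22 = 3549/44.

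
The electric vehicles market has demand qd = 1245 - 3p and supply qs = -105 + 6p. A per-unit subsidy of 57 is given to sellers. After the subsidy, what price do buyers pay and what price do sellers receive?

Buyers pay 112; sellers receive 169

Pre-subsidy: 1245 - 3p = -105 + 6p gives p* = 150, q* = 795.
With the subsidy, sellers receive ps = pb + 57 for each unit, where pb is the price buyers pay.
Supply in terms of pb becomes qs = -105 + 6(pb + 57) = 237 + 6pb. Setting this equal to demand: 1245 - 3pb = 237 + 6pb, so pb = 112.
Sellers receive ps = 112 + 57 = 169; q' = 1245 − 3·112 = 909.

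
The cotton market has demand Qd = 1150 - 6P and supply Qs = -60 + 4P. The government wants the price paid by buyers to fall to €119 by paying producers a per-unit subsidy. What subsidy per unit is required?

Required subsidy s = €5 per unit

At a buyer price of 119, quantity demanded is 1150 − 6·119 = 436.
Sellers supply 436 only when they receive Ps with -60 + 4·Ps = 436, i.e. Ps = 124.
s = Ps − Pb = 124 − 119 = 5.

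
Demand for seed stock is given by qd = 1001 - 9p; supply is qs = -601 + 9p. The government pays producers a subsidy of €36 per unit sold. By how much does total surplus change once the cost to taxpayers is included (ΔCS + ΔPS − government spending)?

Pre-subsidy: 1001 - 9p = -601 + 9p gives p* = 89, q* = 200.
With the subsidy, sellers receive ps = pb + 36 for each unit, where pb is the price buyers pay.
Supply in terms of pb becomes qs = -601 + 9(pb + 36) = -277 + 9pb. Setting this equal to demand: 1001 - 9pb = -277 + 9pb, so pb = 71.
Sellers receive ps = 71 + 36 = 107; q' = 1001 − 9·71 = 362.
ΔCS = ½(200 + 362)(89 − 71) = 5058; ΔPS = ½(200 + 362)(107 − 89) = 5058.
Government spending = 36 × 362 = 13032.
Net change = 5058 + 5058 − 13032 = -2916. The loss equals the DWL triangle ½·36·162.

Net change in total surplus = -€2916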